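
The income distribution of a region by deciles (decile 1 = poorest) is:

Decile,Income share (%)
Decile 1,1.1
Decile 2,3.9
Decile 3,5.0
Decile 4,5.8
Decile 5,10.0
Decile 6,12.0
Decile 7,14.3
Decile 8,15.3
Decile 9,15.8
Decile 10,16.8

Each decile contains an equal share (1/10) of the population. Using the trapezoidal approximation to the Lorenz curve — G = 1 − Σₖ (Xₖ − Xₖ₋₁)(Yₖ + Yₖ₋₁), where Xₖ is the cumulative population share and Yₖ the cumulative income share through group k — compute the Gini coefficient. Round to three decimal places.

0.304

Cumulative income shares Yₖ: 0.0110, 0.0500, 0.1000, 0.1580, 0.2580, 0.3780, 0.5210, 0.6740, 0.8320, 1.0000
Σ (Xₖ−Xₖ₋₁)(Yₖ+Yₖ₋₁) = (1/10)(0.0110+0.0000) + (1/10)(0.0500+0.0110) + (1/10)(0.1000+0.0500) + (1/10)(0.1580+0.1000) + (1/10)(0.2580+0.1580) + (1/10)(0.3780+0.2580) + (1/10)(0.5210+0.3780) + (1/10)(0.6740+0.5210) + (1/10)(0.8320+0.6740) + (1/10)(1.0000+0.8320)
  = 0.0011 + 0.0061 + 0.0150 + 0.0258 + 0.0416 + 0.0636 + 0.0899 + 0.1195 + 0.1506 + 0.1832 = 0.6964
G = 1 − 0.6964 = 0.3036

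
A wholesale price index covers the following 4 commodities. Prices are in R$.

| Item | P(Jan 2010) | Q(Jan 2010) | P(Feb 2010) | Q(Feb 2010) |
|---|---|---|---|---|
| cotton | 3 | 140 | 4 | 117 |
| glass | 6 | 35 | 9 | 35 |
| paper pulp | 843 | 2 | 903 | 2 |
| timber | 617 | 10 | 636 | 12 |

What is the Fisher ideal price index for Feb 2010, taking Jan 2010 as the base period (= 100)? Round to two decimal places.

106.22

Laspeyres component (base-period weights):
ΣP(Feb 2010)Q(Jan 2010) = 4×140 + 9×35 + 903×2 + 636×10 = 560 + 315 + 1806 + 6360 = 9041
ΣP(Jan 2010)Q(Jan 2010) = 3×140 + 6×35 + 843×2 + 617×10 = 420 + 210 + 1686 + 6170 = 8486
L = 9041 / 8486 × 100 = 106.5402
Paasche component (current-period weights):
ΣP(Feb 2010)Q(Feb 2010) = 4×117 + 9×35 + 903×2 + 636×12 = 468 + 315 + 1806 + 7632 = 10221
ΣP(Jan 2010)Q(Feb 2010) = 3×117 + 6×35 + 843×2 + 617×12 = 351 + 210 + 1686 + 7404 = 9651
P = 10221 / 9651 × 100 = 105.9061
Fisher = √(L × P) = √(106.5402 × 105.9061) = 106.2227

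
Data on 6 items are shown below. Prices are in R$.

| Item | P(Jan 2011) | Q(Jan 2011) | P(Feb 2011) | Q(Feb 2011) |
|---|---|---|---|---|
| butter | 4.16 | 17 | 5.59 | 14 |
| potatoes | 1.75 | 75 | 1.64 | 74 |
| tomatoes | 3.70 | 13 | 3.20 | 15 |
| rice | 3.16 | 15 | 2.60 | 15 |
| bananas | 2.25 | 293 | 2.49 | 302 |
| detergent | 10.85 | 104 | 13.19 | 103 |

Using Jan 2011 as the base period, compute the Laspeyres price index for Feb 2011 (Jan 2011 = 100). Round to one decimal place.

115.1

Laspeyres price index uses base-period quantities as weights.
ΣP(Feb 2011)·Q(Jan 2011) = 5.59×17 + 1.64×75 + 3.20×13 + 2.60×15 + 2.49×293 + 13.19×104 = 95.03 + 123 + 41.6 + 39 + 729.57 + 1371.76 = 2399.96
ΣP(Jan 2011)·Q(Jan 2011) = 4.16×17 + 1.75×75 + 3.70×13 + 3.16×15 + 2.25×293 + 10.85×104 = 70.72 + 131.25 + 48.1 + 47.4 + 659.25 + 1128.4 = 2085.12
Index = 2399.96 / 2085.12 × 100 = 115.0994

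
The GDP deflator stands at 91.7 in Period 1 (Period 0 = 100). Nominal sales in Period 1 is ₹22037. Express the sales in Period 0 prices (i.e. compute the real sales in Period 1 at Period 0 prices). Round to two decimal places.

Real = Nominal ÷ (Index/100) = 22037 ÷ (91.7/100)
     = 22037 ÷ 0.917 = 24031.6249

24031.62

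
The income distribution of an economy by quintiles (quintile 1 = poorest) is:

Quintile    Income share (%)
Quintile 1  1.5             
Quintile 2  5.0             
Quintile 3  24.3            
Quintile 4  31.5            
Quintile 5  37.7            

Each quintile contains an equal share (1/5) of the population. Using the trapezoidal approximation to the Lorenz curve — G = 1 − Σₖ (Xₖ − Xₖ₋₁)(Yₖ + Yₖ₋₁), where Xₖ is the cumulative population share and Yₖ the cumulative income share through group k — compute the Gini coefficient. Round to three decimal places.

0.396

Cumulative income shares Yₖ: 0.0150, 0.0650, 0.3080, 0.6230, 1.0000
Σ (Xₖ−Xₖ₋₁)(Yₖ+Yₖ₋₁) = (1/5)(0.0150+0.0000) + (1/5)(0.0650+0.0150) + (1/5)(0.3080+0.0650) + (1/5)(0.6230+0.3080) + (1/5)(1.0000+0.6230)
  = 0.0030 + 0.0160 + 0.0746 + 0.1862 + 0.3246 = 0.6044
G = 1 − 0.6044 = 0.3956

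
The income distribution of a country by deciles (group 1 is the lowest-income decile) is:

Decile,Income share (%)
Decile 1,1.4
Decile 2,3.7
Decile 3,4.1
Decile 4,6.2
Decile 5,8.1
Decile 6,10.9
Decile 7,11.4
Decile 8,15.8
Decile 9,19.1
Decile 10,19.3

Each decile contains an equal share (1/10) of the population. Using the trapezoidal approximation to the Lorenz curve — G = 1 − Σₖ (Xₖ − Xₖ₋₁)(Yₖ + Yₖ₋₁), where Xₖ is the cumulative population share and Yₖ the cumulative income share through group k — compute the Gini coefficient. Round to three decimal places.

Cumulative income shares Yₖ: 0.0140, 0.0510, 0.0920, 0.1540, 0.2350, 0.3440, 0.4580, 0.6160, 0.8070, 1.0000
Σ (Xₖ−Xₖ₋₁)(Yₖ+Yₖ₋₁) = (1/10)(0.0140+0.0000) + (1/10)(0.0510+0.0140) + (1/10)(0.0920+0.0510) + (1/10)(0.1540+0.0920) + (1/10)(0.2350+0.1540) + (1/10)(0.3440+0.2350) + (1/10)(0.4580+0.3440) + (1/10)(0.6160+0.4580) + (1/10)(0.8070+0.6160) + (1/10)(1.0000+0.8070)
  = 0.0014 + 0.0065 + 0.0143 + 0.0246 + 0.0389 + 0.0579 + 0.0802 + 0.1074 + 0.1423 + 0.1807 = 0.6542
G = 1 − 0.6542 = 0.3458

0.346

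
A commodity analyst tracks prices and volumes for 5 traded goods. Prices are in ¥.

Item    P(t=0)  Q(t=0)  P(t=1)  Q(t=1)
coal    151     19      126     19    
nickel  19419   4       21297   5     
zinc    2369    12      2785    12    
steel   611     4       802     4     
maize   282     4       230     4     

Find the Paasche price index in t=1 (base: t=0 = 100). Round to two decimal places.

Paasche price index uses current-period quantities as weights.
ΣP(t=1)·Q(t=1) = 126×19 + 21297×5 + 2785×12 + 802×4 + 230×4 = 2394 + 106485 + 33420 + 3208 + 920 = 146427
ΣP(t=0)·Q(t=1) = 151×19 + 19419×5 + 2369×12 + 611×4 + 282×4 = 2869 + 97095 + 28428 + 2444 + 1128 = 131964
Index = 146427 / 131964 × 100 = 110.9598

110.96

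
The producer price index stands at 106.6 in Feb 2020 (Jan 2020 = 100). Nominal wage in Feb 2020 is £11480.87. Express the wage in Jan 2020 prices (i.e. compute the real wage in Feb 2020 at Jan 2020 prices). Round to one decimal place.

10770.0

Real = Nominal ÷ (Index/100) = 11480.87 ÷ (106.6/100)
     = 11480.87 ÷ 1.066 = 10770.0469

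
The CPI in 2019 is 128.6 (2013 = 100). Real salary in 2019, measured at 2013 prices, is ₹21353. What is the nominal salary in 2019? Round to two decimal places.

27459.96

Nominal = Real × (Index/100) = 21353 × (128.6/100)
        = 21353 × 1.286 = 27459.9580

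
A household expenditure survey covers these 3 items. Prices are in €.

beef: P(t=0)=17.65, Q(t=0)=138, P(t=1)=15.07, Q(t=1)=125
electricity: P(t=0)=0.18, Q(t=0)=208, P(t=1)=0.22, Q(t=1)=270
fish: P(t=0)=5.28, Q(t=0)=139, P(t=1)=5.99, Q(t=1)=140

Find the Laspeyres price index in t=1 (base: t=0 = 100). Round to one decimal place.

92.2

Laspeyres price index uses base-period quantities as weights.
ΣP(t=1)·Q(t=0) = 15.07×138 + 0.22×208 + 5.99×139 = 2079.66 + 45.76 + 832.61 = 2958.03
ΣP(t=0)·Q(t=0) = 17.65×138 + 0.18×208 + 5.28×139 = 2435.7 + 37.44 + 733.92 = 3207.06
Index = 2958.03 / 3207.06 × 100 = 92.2349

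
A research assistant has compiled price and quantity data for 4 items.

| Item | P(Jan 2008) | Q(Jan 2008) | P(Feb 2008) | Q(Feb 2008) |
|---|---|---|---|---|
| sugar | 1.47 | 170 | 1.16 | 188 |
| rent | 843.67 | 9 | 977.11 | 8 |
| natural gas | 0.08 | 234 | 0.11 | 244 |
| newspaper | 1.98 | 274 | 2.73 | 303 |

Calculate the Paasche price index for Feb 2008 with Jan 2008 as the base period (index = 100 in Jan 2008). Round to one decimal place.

116.3

Paasche price index uses current-period quantities as weights.
ΣP(Feb 2008)·Q(Feb 2008) = 1.16×188 + 977.11×8 + 0.11×244 + 2.73×303 = 218.08 + 7816.88 + 26.84 + 827.19 = 8888.99
ΣP(Jan 2008)·Q(Feb 2008) = 1.47×188 + 843.67×8 + 0.08×244 + 1.98×303 = 276.36 + 6749.36 + 19.52 + 599.94 = 7645.18
Index = 8888.99 / 7645.18 × 100 = 116.2692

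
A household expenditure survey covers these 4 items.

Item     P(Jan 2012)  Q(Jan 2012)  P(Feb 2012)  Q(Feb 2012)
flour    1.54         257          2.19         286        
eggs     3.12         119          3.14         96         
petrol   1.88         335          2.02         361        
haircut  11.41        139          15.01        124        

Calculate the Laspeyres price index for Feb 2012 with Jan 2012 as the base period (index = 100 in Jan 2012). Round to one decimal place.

124.0

Laspeyres price index uses base-period quantities as weights.
ΣP(Feb 2012)·Q(Jan 2012) = 2.19×257 + 3.14×119 + 2.02×335 + 15.01×139 = 562.83 + 373.66 + 676.7 + 2086.39 = 3699.58
ΣP(Jan 2012)·Q(Jan 2012) = 1.54×257 + 3.12×119 + 1.88×335 + 11.41×139 = 395.78 + 371.28 + 629.8 + 1585.99 = 2982.85
Index = 3699.58 / 2982.85 × 100 = 124.0284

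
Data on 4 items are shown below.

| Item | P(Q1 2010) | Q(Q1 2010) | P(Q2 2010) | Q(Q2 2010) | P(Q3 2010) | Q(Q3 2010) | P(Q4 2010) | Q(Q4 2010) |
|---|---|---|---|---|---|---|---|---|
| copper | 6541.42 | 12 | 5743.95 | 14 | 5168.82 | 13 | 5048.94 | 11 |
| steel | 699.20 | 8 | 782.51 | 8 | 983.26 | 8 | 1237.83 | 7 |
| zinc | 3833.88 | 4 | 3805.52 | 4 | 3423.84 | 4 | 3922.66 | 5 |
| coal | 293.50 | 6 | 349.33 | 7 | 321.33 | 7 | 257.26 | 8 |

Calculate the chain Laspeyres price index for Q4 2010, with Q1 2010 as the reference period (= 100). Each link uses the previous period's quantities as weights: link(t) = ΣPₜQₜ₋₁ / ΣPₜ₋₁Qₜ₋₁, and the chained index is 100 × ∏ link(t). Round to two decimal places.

86.14

Link Q1 2010→Q2 2010:
ΣP(Q2 2010)Q(Q1 2010) = 5743.95×12 + 782.51×8 + 3805.52×4 + 349.33×6 = 68927.4 + 6260.08 + 15222.08 + 2095.98 = 92505.54
ΣP(Q1 2010)Q(Q1 2010) = 6541.42×12 + 699.20×8 + 3833.88×4 + 293.50×6 = 78497.04 + 5593.6 + 15335.52 + 1761 = 101187.16
link = 92505.54/101187.16 = 0.914202
Link Q2 2010→Q3 2010:
ΣP(Q3 2010)Q(Q2 2010) = 5168.82×14 + 983.26×8 + 3423.84×4 + 321.33×7 = 72363.48 + 7866.08 + 13695.36 + 2249.31 = 96174.23
ΣP(Q2 2010)Q(Q2 2010) = 5743.95×14 + 782.51×8 + 3805.52×4 + 349.33×7 = 80415.3 + 6260.08 + 15222.08 + 2445.31 = 104342.77
link = 96174.23/104342.77 = 0.921714
Link Q3 2010→Q4 2010:
ΣP(Q4 2010)Q(Q3 2010) = 5048.94×13 + 1237.83×8 + 3922.66×4 + 257.26×7 = 65636.22 + 9902.64 + 15690.64 + 1800.82 = 93030.32
ΣP(Q3 2010)Q(Q3 2010) = 5168.82×13 + 983.26×8 + 3423.84×4 + 321.33×7 = 67194.66 + 7866.08 + 13695.36 + 2249.31 = 91005.41
link = 93030.32/91005.41 = 1.022250
Chained index = 100 × 0.914202 × 0.921714 × 1.022250 = 86.1382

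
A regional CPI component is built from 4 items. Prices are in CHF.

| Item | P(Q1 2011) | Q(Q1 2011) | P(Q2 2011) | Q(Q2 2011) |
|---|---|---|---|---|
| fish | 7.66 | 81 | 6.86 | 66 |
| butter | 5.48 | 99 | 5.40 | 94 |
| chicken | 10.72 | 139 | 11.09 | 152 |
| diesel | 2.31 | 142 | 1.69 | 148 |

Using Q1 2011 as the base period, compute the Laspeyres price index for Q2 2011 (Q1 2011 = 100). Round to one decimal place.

Laspeyres price index uses base-period quantities as weights.
ΣP(Q2 2011)·Q(Q1 2011) = 6.86×81 + 5.40×99 + 11.09×139 + 1.69×142 = 555.66 + 534.6 + 1541.51 + 239.98 = 2871.75
ΣP(Q1 2011)·Q(Q1 2011) = 7.66×81 + 5.48×99 + 10.72×139 + 2.31×142 = 620.46 + 542.52 + 1490.08 + 328.02 = 2981.08
Index = 2871.75 / 2981.08 × 100 = 96.3325

96.3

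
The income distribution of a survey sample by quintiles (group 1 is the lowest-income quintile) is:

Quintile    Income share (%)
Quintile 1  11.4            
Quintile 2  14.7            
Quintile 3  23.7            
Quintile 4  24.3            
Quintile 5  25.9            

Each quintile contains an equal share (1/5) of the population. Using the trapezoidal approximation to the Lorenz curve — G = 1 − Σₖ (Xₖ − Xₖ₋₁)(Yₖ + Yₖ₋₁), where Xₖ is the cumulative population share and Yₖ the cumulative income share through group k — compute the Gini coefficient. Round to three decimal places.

0.154

Cumulative income shares Yₖ: 0.1140, 0.2610, 0.4980, 0.7410, 1.0000
Σ (Xₖ−Xₖ₋₁)(Yₖ+Yₖ₋₁) = (1/5)(0.1140+0.0000) + (1/5)(0.2610+0.1140) + (1/5)(0.4980+0.2610) + (1/5)(0.7410+0.4980) + (1/5)(1.0000+0.7410)
  = 0.0228 + 0.0750 + 0.1518 + 0.2478 + 0.3482 = 0.8456
G = 1 − 0.8456 = 0.1544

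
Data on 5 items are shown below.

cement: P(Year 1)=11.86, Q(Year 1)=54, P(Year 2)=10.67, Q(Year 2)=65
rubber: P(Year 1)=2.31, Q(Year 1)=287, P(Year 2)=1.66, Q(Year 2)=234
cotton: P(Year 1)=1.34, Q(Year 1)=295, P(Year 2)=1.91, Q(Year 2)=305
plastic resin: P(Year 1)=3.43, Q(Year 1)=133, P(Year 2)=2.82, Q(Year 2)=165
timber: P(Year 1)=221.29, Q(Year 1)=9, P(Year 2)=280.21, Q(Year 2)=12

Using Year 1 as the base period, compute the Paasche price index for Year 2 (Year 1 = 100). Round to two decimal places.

111.15

Paasche price index uses current-period quantities as weights.
ΣP(Year 2)·Q(Year 2) = 10.67×65 + 1.66×234 + 1.91×305 + 2.82×165 + 280.21×12 = 693.55 + 388.44 + 582.55 + 465.3 + 3362.52 = 5492.36
ΣP(Year 1)·Q(Year 2) = 11.86×65 + 2.31×234 + 1.34×305 + 3.43×165 + 221.29×12 = 770.9 + 540.54 + 408.7 + 565.95 + 2655.48 = 4941.57
Index = 5492.36 / 4941.57 × 100 = 111.1461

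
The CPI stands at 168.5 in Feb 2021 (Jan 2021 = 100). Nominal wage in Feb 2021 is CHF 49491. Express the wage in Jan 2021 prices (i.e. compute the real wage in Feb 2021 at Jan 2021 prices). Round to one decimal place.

Real = Nominal ÷ (Index/100) = 49491 ÷ (168.5/100)
     = 49491 ÷ 1.685 = 29371.5134

29371.5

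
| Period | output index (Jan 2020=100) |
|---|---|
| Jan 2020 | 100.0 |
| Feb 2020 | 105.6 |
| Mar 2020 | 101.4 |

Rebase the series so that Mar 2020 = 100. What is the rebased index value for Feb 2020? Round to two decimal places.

104.14

Rebased(Feb 2020) = 105.6 / 101.4 × 100 = 104.1420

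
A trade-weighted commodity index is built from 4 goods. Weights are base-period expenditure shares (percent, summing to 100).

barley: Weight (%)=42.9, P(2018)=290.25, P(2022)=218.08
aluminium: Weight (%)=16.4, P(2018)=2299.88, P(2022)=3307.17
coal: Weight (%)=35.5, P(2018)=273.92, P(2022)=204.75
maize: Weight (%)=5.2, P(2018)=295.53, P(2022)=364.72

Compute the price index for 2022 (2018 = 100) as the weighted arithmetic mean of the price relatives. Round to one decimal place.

88.8

barley: 42.9 × (218.08/290.25) = 42.9 × 0.751352 = 32.2330
aluminium: 16.4 × (3307.17/2299.88) = 16.4 × 1.437975 = 23.5828
coal: 35.5 × (204.75/273.92) = 35.5 × 0.747481 = 26.5356
maize: 5.2 × (364.72/295.53) = 5.2 × 1.234122 = 6.4174
Index = Σ wᵢ·(p₁ᵢ/p₀ᵢ) = 32.2330 + 23.5828 + 26.5356 + 6.4174 = 88.7688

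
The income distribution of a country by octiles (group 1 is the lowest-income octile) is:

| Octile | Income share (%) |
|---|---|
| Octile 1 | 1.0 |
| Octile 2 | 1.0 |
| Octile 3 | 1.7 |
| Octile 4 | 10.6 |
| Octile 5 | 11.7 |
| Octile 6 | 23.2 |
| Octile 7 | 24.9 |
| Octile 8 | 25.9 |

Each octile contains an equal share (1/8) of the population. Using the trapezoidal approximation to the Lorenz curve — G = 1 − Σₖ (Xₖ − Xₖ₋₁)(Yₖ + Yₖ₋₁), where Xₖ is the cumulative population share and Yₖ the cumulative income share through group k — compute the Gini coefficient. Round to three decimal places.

0.449

Cumulative income shares Yₖ: 0.0100, 0.0200, 0.0370, 0.1430, 0.2600, 0.4920, 0.7410, 1.0000
Σ (Xₖ−Xₖ₋₁)(Yₖ+Yₖ₋₁) = (1/8)(0.0100+0.0000) + (1/8)(0.0200+0.0100) + (1/8)(0.0370+0.0200) + (1/8)(0.1430+0.0370) + (1/8)(0.2600+0.1430) + (1/8)(0.4920+0.2600) + (1/8)(0.7410+0.4920) + (1/8)(1.0000+0.7410)
  = 0.0013 + 0.0037 + 0.0071 + 0.0225 + 0.0504 + 0.0940 + 0.1541 + 0.2176 = 0.5508
G = 1 − 0.5508 = 0.4492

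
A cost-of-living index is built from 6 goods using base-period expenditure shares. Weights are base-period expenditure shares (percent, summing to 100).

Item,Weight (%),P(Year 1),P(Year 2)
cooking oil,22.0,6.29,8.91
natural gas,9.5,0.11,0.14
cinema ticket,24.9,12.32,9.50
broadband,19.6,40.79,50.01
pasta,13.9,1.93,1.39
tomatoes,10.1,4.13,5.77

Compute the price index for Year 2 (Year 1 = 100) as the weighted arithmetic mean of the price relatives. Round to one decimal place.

cooking oil: 22.0 × (8.91/6.29) = 22.0 × 1.416534 = 31.1638
natural gas: 9.5 × (0.14/0.11) = 9.5 × 1.272727 = 12.0909
cinema ticket: 24.9 × (9.50/12.32) = 24.9 × 0.771104 = 19.2005
broadband: 19.6 × (50.01/40.79) = 19.6 × 1.226036 = 24.0303
pasta: 13.9 × (1.39/1.93) = 13.9 × 0.720207 = 10.0109
tomatoes: 10.1 × (5.77/4.13) = 10.1 × 1.397094 = 14.1107
Index = Σ wᵢ·(p₁ᵢ/p₀ᵢ) = 31.1638 + 12.0909 + 19.2005 + 24.0303 + 10.0109 + 14.1107 = 110.6070

110.6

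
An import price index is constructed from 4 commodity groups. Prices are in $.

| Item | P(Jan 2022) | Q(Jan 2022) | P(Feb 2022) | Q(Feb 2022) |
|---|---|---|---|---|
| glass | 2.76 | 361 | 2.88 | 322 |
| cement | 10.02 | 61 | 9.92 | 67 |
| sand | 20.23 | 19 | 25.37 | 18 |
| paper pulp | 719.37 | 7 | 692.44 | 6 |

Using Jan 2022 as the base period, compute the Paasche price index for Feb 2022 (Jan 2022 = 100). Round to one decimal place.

Paasche price index uses current-period quantities as weights.
ΣP(Feb 2022)·Q(Feb 2022) = 2.88×322 + 9.92×67 + 25.37×18 + 692.44×6 = 927.36 + 664.64 + 456.66 + 4154.64 = 6203.3
ΣP(Jan 2022)·Q(Feb 2022) = 2.76×322 + 10.02×67 + 20.23×18 + 719.37×6 = 888.72 + 671.34 + 364.14 + 4316.22 = 6240.42
Index = 6203.3 / 6240.42 × 100 = 99.4052

99.4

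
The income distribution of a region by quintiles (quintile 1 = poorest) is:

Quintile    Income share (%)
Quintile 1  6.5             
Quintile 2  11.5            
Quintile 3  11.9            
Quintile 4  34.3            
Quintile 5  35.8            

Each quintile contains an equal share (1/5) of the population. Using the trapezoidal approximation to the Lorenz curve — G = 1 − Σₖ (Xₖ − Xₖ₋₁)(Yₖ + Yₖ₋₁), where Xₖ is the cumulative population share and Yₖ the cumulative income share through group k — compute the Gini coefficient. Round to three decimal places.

0.326

Cumulative income shares Yₖ: 0.0650, 0.1800, 0.2990, 0.6420, 1.0000
Σ (Xₖ−Xₖ₋₁)(Yₖ+Yₖ₋₁) = (1/5)(0.0650+0.0000) + (1/5)(0.1800+0.0650) + (1/5)(0.2990+0.1800) + (1/5)(0.6420+0.2990) + (1/5)(1.0000+0.6420)
  = 0.0130 + 0.0490 + 0.0958 + 0.1882 + 0.3284 = 0.6744
G = 1 − 0.6744 = 0.3256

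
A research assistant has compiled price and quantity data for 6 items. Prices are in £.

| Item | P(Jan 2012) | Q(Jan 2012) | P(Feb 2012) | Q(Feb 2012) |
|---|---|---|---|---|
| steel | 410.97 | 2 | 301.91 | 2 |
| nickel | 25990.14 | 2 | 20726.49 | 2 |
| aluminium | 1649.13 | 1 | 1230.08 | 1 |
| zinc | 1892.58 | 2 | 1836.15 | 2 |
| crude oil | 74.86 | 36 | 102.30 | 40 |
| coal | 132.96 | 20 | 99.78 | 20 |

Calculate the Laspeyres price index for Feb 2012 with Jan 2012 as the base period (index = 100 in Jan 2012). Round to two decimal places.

82.78

Laspeyres price index uses base-period quantities as weights.
ΣP(Feb 2012)·Q(Jan 2012) = 301.91×2 + 20726.49×2 + 1230.08×1 + 1836.15×2 + 102.30×36 + 99.78×20 = 603.82 + 41452.98 + 1230.08 + 3672.3 + 3682.8 + 1995.6 = 52637.58
ΣP(Jan 2012)·Q(Jan 2012) = 410.97×2 + 25990.14×2 + 1649.13×1 + 1892.58×2 + 74.86×36 + 132.96×20 = 821.94 + 51980.28 + 1649.13 + 3785.16 + 2694.96 + 2659.2 = 63590.67
Index = 52637.58 / 63590.67 × 100 = 82.7756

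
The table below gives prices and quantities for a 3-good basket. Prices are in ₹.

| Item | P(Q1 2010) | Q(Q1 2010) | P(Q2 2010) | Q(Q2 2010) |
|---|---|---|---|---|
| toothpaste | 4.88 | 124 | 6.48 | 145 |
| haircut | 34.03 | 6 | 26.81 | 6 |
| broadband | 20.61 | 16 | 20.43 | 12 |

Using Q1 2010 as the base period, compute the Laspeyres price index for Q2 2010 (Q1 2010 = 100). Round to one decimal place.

113.4

Laspeyres price index uses base-period quantities as weights.
ΣP(Q2 2010)·Q(Q1 2010) = 6.48×124 + 26.81×6 + 20.43×16 = 803.52 + 160.86 + 326.88 = 1291.26
ΣP(Q1 2010)·Q(Q1 2010) = 4.88×124 + 34.03×6 + 20.61×16 = 605.12 + 204.18 + 329.76 = 1139.06
Index = 1291.26 / 1139.06 × 100 = 113.3619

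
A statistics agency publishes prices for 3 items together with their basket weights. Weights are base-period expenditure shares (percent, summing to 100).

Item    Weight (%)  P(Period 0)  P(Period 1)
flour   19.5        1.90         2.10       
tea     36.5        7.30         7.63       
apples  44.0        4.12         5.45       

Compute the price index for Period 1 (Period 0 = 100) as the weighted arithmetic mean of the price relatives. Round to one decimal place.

117.9

flour: 19.5 × (2.10/1.90) = 19.5 × 1.105263 = 21.5526
tea: 36.5 × (7.63/7.30) = 36.5 × 1.045205 = 38.1500
apples: 44.0 × (5.45/4.12) = 44.0 × 1.322816 = 58.2039
Index = Σ wᵢ·(p₁ᵢ/p₀ᵢ) = 21.5526 + 38.1500 + 58.2039 = 117.9065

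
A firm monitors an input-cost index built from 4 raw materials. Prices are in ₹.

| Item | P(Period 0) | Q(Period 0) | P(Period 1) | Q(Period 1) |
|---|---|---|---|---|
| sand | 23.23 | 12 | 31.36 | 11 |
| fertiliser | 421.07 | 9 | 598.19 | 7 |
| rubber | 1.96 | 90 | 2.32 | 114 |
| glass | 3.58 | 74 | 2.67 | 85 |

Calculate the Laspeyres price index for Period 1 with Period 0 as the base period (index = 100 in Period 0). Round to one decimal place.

136.7

Laspeyres price index uses base-period quantities as weights.
ΣP(Period 1)·Q(Period 0) = 31.36×12 + 598.19×9 + 2.32×90 + 2.67×74 = 376.32 + 5383.71 + 208.8 + 197.58 = 6166.41
ΣP(Period 0)·Q(Period 0) = 23.23×12 + 421.07×9 + 1.96×90 + 3.58×74 = 278.76 + 3789.63 + 176.4 + 264.92 = 4509.71
Index = 6166.41 / 4509.71 × 100 = 136.7363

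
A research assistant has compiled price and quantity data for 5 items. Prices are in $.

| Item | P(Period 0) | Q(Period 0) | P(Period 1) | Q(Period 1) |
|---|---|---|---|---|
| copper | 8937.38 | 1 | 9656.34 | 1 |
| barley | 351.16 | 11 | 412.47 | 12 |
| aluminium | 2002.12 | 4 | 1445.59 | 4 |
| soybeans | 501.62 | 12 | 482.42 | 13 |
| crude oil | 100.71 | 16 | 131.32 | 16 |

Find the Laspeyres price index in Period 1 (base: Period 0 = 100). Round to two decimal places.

Laspeyres price index uses base-period quantities as weights.
ΣP(Period 1)·Q(Period 0) = 9656.34×1 + 412.47×11 + 1445.59×4 + 482.42×12 + 131.32×16 = 9656.34 + 4537.17 + 5782.36 + 5789.04 + 2101.12 = 27866.03
ΣP(Period 0)·Q(Period 0) = 8937.38×1 + 351.16×11 + 2002.12×4 + 501.62×12 + 100.71×16 = 8937.38 + 3862.76 + 8008.48 + 6019.44 + 1611.36 = 28439.42
Index = 27866.03 / 28439.42 × 100 = 97.9838

97.98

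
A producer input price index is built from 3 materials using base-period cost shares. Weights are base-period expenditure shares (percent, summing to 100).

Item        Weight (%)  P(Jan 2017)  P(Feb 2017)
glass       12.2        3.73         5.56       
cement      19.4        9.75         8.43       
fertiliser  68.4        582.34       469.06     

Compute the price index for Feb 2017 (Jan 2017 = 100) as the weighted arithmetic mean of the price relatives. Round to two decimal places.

glass: 12.2 × (5.56/3.73) = 12.2 × 1.490617 = 18.1855
cement: 19.4 × (8.43/9.75) = 19.4 × 0.864615 = 16.7735
fertiliser: 68.4 × (469.06/582.34) = 68.4 × 0.805474 = 55.0945
Index = Σ wᵢ·(p₁ᵢ/p₀ᵢ) = 18.1855 + 16.7735 + 55.0945 = 90.0535

90.05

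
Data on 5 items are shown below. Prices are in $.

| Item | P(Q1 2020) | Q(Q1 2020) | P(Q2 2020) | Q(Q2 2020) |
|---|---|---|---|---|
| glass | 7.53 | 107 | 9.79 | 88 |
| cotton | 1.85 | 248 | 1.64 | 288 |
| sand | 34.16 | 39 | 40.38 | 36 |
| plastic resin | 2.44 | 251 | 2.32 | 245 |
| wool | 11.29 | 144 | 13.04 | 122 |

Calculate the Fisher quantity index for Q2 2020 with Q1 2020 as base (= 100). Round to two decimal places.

90.56

Laspeyres component (base-period weights):
ΣP(Q1 2020)Q(Q2 2020) = 7.53×88 + 1.85×288 + 34.16×36 + 2.44×245 + 11.29×122 = 662.64 + 532.8 + 1229.76 + 597.8 + 1377.38 = 4400.38
ΣP(Q1 2020)Q(Q1 2020) = 7.53×107 + 1.85×248 + 34.16×39 + 2.44×251 + 11.29×144 = 805.71 + 458.8 + 1332.24 + 612.44 + 1625.76 = 4834.95
L = 4400.38 / 4834.95 × 100 = 91.0119
Paasche component (current-period weights):
ΣP(Q2 2020)Q(Q2 2020) = 9.79×88 + 1.64×288 + 40.38×36 + 2.32×245 + 13.04×122 = 861.52 + 472.32 + 1453.68 + 568.4 + 1590.88 = 4946.8
ΣP(Q2 2020)Q(Q1 2020) = 9.79×107 + 1.64×248 + 40.38×39 + 2.32×251 + 13.04×144 = 1047.53 + 406.72 + 1574.82 + 582.32 + 1877.76 = 5489.15
P = 4946.8 / 5489.15 × 100 = 90.1196
Fisher = √(L × P) = √(91.0119 × 90.1196) = 90.5647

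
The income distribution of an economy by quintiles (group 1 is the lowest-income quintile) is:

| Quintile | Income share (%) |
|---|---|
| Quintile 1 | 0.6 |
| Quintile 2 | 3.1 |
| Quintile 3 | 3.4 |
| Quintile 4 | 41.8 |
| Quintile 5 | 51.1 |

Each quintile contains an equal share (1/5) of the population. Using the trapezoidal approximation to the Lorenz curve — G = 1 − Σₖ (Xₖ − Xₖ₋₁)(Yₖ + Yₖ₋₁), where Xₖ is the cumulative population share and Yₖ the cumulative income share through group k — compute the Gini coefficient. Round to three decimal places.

Cumulative income shares Yₖ: 0.0060, 0.0370, 0.0710, 0.4890, 1.0000
Σ (Xₖ−Xₖ₋₁)(Yₖ+Yₖ₋₁) = (1/5)(0.0060+0.0000) + (1/5)(0.0370+0.0060) + (1/5)(0.0710+0.0370) + (1/5)(0.4890+0.0710) + (1/5)(1.0000+0.4890)
  = 0.0012 + 0.0086 + 0.0216 + 0.1120 + 0.2978 = 0.4412
G = 1 − 0.4412 = 0.5588

0.559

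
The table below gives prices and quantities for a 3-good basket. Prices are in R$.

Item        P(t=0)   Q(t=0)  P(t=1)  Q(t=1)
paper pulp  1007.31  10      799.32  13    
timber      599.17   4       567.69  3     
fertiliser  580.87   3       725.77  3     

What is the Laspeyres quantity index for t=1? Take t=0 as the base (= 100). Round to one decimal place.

Laspeyres quantity index uses base-period prices as weights.
ΣP(t=0)·Q(t=1) = 1007.31×13 + 599.17×3 + 580.87×3 = 13095.03 + 1797.51 + 1742.61 = 16635.15
ΣP(t=0)·Q(t=0) = 1007.31×10 + 599.17×4 + 580.87×3 = 10073.1 + 2396.68 + 1742.61 = 14212.39
Index = 16635.15 / 14212.39 × 100 = 117.0468

117.0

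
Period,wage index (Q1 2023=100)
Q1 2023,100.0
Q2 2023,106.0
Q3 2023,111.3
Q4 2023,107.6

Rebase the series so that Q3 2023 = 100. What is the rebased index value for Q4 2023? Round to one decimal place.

96.7

Rebased(Q4 2023) = 107.6 / 111.3 × 100 = 96.6757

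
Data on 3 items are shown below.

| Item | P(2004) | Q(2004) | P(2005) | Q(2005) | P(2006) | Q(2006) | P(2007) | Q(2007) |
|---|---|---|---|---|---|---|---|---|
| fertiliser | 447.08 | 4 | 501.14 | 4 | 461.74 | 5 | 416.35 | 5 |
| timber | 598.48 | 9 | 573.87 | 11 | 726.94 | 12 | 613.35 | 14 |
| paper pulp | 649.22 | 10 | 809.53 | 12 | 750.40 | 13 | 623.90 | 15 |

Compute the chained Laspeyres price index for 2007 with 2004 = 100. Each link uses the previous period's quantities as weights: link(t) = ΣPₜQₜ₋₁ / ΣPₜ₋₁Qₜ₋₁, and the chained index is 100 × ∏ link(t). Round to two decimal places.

Link 2004→2005:
ΣP(2005)Q(2004) = 501.14×4 + 573.87×9 + 809.53×10 = 2004.56 + 5164.83 + 8095.3 = 15264.69
ΣP(2004)Q(2004) = 447.08×4 + 598.48×9 + 649.22×10 = 1788.32 + 5386.32 + 6492.2 = 13666.84
link = 15264.69/13666.84 = 1.116914
Link 2005→2006:
ΣP(2006)Q(2005) = 461.74×4 + 726.94×11 + 750.40×12 = 1846.96 + 7996.34 + 9004.8 = 18848.1
ΣP(2005)Q(2005) = 501.14×4 + 573.87×11 + 809.53×12 = 2004.56 + 6312.57 + 9714.36 = 18031.49
link = 18848.1/18031.49 = 1.045288
Link 2006→2007:
ΣP(2007)Q(2006) = 416.35×5 + 613.35×12 + 623.90×13 = 2081.75 + 7360.2 + 8110.7 = 17552.65
ΣP(2006)Q(2006) = 461.74×5 + 726.94×12 + 750.40×13 = 2308.7 + 8723.28 + 9755.2 = 20787.18
link = 17552.65/20787.18 = 0.844398
Chained index = 100 × 1.116914 × 1.045288 × 0.844398 = 98.5832

98.58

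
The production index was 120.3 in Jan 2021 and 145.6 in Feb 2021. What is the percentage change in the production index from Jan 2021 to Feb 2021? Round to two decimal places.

21.03%

Change = (145.6 − 120.3) / 120.3 × 100
       = 25.3 / 120.3 × 100 = 21.0308%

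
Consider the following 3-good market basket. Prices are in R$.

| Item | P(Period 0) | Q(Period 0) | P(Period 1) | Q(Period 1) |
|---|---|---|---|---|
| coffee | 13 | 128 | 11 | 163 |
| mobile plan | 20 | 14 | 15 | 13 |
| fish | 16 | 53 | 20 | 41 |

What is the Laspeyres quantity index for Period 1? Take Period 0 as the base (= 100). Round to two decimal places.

108.70

Laspeyres quantity index uses base-period prices as weights.
ΣP(Period 0)·Q(Period 1) = 13×163 + 20×13 + 16×41 = 2119 + 260 + 656 = 3035
ΣP(Period 0)·Q(Period 0) = 13×128 + 20×14 + 16×53 = 1664 + 280 + 848 = 2792
Index = 3035 / 2792 × 100 = 108.7034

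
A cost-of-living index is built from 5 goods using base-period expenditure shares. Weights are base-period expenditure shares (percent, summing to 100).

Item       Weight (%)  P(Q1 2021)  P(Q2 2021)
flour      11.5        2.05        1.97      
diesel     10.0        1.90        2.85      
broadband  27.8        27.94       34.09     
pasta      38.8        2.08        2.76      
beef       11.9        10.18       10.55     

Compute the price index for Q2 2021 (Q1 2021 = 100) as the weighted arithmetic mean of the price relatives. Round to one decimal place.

123.8

flour: 11.5 × (1.97/2.05) = 11.5 × 0.960976 = 11.0512
diesel: 10.0 × (2.85/1.90) = 10.0 × 1.500000 = 15.0000
broadband: 27.8 × (34.09/27.94) = 27.8 × 1.220115 = 33.9192
pasta: 38.8 × (2.76/2.08) = 38.8 × 1.326923 = 51.4846
beef: 11.9 × (10.55/10.18) = 11.9 × 1.036346 = 12.3325
Index = Σ wᵢ·(p₁ᵢ/p₀ᵢ) = 11.0512 + 15.0000 + 33.9192 + 51.4846 + 12.3325 = 123.7875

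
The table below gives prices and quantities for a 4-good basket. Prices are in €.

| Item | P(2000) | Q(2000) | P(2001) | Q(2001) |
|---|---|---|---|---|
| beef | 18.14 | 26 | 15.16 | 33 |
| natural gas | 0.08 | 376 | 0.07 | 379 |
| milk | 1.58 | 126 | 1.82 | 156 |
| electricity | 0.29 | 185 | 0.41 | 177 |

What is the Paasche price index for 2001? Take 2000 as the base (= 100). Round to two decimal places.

Paasche price index uses current-period quantities as weights.
ΣP(2001)·Q(2001) = 15.16×33 + 0.07×379 + 1.82×156 + 0.41×177 = 500.28 + 26.53 + 283.92 + 72.57 = 883.3
ΣP(2000)·Q(2001) = 18.14×33 + 0.08×379 + 1.58×156 + 0.29×177 = 598.62 + 30.32 + 246.48 + 51.33 = 926.75
Index = 883.3 / 926.75 × 100 = 95.3116

95.31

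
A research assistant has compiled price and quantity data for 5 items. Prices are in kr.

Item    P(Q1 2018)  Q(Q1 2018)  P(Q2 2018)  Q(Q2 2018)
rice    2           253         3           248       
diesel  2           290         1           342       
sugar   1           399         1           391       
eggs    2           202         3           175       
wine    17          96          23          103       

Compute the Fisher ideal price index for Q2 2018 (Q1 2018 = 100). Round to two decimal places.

120.04

Laspeyres component (base-period weights):
ΣP(Q2 2018)Q(Q1 2018) = 3×253 + 1×290 + 1×399 + 3×202 + 23×96 = 759 + 290 + 399 + 606 + 2208 = 4262
ΣP(Q1 2018)Q(Q1 2018) = 2×253 + 2×290 + 1×399 + 2×202 + 17×96 = 506 + 580 + 399 + 404 + 1632 = 3521
L = 4262 / 3521 × 100 = 121.0452
Paasche component (current-period weights):
ΣP(Q2 2018)Q(Q2 2018) = 3×248 + 1×342 + 1×391 + 3×175 + 23×103 = 744 + 342 + 391 + 525 + 2369 = 4371
ΣP(Q1 2018)Q(Q2 2018) = 2×248 + 2×342 + 1×391 + 2×175 + 17×103 = 496 + 684 + 391 + 350 + 1751 = 3672
P = 4371 / 3672 × 100 = 119.0359
Fisher = √(L × P) = √(121.0452 × 119.0359) = 120.0363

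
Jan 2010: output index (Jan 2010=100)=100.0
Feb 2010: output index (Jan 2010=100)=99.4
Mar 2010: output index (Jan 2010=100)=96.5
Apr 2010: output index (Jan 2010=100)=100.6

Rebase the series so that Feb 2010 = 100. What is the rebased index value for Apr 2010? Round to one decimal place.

Rebased(Apr 2010) = 100.6 / 99.4 × 100 = 101.2072

101.2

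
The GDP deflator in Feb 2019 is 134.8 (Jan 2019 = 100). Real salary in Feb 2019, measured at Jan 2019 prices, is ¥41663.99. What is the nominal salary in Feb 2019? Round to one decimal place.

Nominal = Real × (Index/100) = 41663.99 × (134.8/100)
        = 41663.99 × 1.348 = 56163.0585

56163.1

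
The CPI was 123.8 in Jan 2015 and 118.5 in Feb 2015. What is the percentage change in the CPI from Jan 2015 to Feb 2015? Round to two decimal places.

Change = (118.5 − 123.8) / 123.8 × 100
       = -5.3 / 123.8 × 100 = -4.2811%

-4.28%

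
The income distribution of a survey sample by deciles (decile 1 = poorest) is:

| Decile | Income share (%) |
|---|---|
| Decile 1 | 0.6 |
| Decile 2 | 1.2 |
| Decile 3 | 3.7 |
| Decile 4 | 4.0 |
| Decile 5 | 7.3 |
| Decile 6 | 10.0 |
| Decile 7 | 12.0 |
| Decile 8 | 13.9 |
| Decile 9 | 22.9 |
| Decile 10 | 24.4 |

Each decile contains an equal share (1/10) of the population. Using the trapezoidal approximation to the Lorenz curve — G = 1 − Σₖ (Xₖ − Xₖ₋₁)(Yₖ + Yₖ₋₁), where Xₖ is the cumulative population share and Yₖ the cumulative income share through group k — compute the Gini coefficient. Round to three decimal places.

0.444

Cumulative income shares Yₖ: 0.0060, 0.0180, 0.0550, 0.0950, 0.1680, 0.2680, 0.3880, 0.5270, 0.7560, 1.0000
Σ (Xₖ−Xₖ₋₁)(Yₖ+Yₖ₋₁) = (1/10)(0.0060+0.0000) + (1/10)(0.0180+0.0060) + (1/10)(0.0550+0.0180) + (1/10)(0.0950+0.0550) + (1/10)(0.1680+0.0950) + (1/10)(0.2680+0.1680) + (1/10)(0.3880+0.2680) + (1/10)(0.5270+0.3880) + (1/10)(0.7560+0.5270) + (1/10)(1.0000+0.7560)
  = 0.0006 + 0.0024 + 0.0073 + 0.0150 + 0.0263 + 0.0436 + 0.0656 + 0.0915 + 0.1283 + 0.1756 = 0.5562
G = 1 − 0.5562 = 0.4438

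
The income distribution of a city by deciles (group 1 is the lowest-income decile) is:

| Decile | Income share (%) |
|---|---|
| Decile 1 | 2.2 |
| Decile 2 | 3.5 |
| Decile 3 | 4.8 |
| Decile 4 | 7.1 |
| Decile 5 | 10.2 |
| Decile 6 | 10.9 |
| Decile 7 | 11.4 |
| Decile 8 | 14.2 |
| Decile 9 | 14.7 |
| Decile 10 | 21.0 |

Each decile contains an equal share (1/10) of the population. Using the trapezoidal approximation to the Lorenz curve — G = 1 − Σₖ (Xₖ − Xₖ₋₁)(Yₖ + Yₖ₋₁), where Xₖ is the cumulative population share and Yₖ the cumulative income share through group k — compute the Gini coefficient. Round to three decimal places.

Cumulative income shares Yₖ: 0.0220, 0.0570, 0.1050, 0.1760, 0.2780, 0.3870, 0.5010, 0.6430, 0.7900, 1.0000
Σ (Xₖ−Xₖ₋₁)(Yₖ+Yₖ₋₁) = (1/10)(0.0220+0.0000) + (1/10)(0.0570+0.0220) + (1/10)(0.1050+0.0570) + (1/10)(0.1760+0.1050) + (1/10)(0.2780+0.1760) + (1/10)(0.3870+0.2780) + (1/10)(0.5010+0.3870) + (1/10)(0.6430+0.5010) + (1/10)(0.7900+0.6430) + (1/10)(1.0000+0.7900)
  = 0.0022 + 0.0079 + 0.0162 + 0.0281 + 0.0454 + 0.0665 + 0.0888 + 0.1144 + 0.1433 + 0.1790 = 0.6918
G = 1 − 0.6918 = 0.3082

0.308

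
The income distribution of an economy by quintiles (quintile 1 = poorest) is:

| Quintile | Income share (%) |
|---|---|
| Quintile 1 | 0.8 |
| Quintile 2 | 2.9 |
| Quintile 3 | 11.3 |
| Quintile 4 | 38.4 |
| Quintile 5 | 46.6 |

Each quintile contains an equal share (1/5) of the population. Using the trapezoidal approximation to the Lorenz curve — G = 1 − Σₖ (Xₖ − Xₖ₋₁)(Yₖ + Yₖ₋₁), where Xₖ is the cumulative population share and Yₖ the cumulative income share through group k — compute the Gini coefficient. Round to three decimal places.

Cumulative income shares Yₖ: 0.0080, 0.0370, 0.1500, 0.5340, 1.0000
Σ (Xₖ−Xₖ₋₁)(Yₖ+Yₖ₋₁) = (1/5)(0.0080+0.0000) + (1/5)(0.0370+0.0080) + (1/5)(0.1500+0.0370) + (1/5)(0.5340+0.1500) + (1/5)(1.0000+0.5340)
  = 0.0016 + 0.0090 + 0.0374 + 0.1368 + 0.3068 = 0.4916
G = 1 − 0.4916 = 0.5084

0.508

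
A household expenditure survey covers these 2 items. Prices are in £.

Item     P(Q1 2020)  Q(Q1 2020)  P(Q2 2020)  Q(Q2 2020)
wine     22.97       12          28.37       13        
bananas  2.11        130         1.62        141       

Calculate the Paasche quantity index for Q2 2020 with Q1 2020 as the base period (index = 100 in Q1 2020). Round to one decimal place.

108.4

Paasche quantity index uses current-period prices as weights.
ΣP(Q2 2020)·Q(Q2 2020) = 28.37×13 + 1.62×141 = 368.81 + 228.42 = 597.23
ΣP(Q2 2020)·Q(Q1 2020) = 28.37×12 + 1.62×130 = 340.44 + 210.6 = 551.04
Index = 597.23 / 551.04 × 100 = 108.3823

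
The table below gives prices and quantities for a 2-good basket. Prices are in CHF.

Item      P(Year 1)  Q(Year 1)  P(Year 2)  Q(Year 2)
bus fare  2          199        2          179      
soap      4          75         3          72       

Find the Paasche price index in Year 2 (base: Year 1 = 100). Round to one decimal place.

Paasche price index uses current-period quantities as weights.
ΣP(Year 2)·Q(Year 2) = 2×179 + 3×72 = 358 + 216 = 574
ΣP(Year 1)·Q(Year 2) = 2×179 + 4×72 = 358 + 288 = 646
Index = 574 / 646 × 100 = 88.8545

88.9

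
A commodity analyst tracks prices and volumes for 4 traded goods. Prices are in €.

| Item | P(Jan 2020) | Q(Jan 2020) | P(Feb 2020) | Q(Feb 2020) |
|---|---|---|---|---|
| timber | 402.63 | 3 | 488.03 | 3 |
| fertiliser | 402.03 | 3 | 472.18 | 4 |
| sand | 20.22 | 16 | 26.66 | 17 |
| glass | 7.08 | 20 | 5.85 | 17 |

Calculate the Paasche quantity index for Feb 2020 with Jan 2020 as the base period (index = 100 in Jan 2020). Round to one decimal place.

Paasche quantity index uses current-period prices as weights.
ΣP(Feb 2020)·Q(Feb 2020) = 488.03×3 + 472.18×4 + 26.66×17 + 5.85×17 = 1464.09 + 1888.72 + 453.22 + 99.45 = 3905.48
ΣP(Feb 2020)·Q(Jan 2020) = 488.03×3 + 472.18×3 + 26.66×16 + 5.85×20 = 1464.09 + 1416.54 + 426.56 + 117 = 3424.19
Index = 3905.48 / 3424.19 × 100 = 114.0556

114.1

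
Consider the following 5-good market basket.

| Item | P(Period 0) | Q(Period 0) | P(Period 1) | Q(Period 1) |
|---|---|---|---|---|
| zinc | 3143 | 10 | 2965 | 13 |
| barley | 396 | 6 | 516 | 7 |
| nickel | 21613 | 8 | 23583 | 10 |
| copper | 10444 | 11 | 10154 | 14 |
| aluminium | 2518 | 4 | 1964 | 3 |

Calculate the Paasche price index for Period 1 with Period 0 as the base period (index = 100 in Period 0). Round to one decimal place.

103.0

Paasche price index uses current-period quantities as weights.
ΣP(Period 1)·Q(Period 1) = 2965×13 + 516×7 + 23583×10 + 10154×14 + 1964×3 = 38545 + 3612 + 235830 + 142156 + 5892 = 426035
ΣP(Period 0)·Q(Period 1) = 3143×13 + 396×7 + 21613×10 + 10444×14 + 2518×3 = 40859 + 2772 + 216130 + 146216 + 7554 = 413531
Index = 426035 / 413531 × 100 = 103.0237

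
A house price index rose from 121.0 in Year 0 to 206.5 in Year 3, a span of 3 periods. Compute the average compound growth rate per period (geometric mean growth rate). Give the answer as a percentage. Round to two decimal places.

Growth factor = (206.5/121.0)^(1/3) = (1.706612)^(1/3) = 1.195028
Growth rate = 1.195028 − 1 = 0.195028 = 19.5028%

19.50%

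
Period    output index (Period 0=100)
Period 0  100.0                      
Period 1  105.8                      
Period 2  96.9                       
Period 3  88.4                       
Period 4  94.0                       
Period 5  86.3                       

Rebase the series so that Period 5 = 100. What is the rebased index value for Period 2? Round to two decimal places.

112.28

Rebased(Period 2) = 96.9 / 86.3 × 100 = 112.2827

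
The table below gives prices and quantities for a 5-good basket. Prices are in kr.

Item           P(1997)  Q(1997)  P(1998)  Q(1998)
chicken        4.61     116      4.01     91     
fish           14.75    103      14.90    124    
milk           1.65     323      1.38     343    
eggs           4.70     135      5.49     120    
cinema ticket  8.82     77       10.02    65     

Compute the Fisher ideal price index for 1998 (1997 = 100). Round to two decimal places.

Laspeyres component (base-period weights):
ΣP(1998)Q(1997) = 4.01×116 + 14.90×103 + 1.38×323 + 5.49×135 + 10.02×77 = 465.16 + 1534.7 + 445.74 + 741.15 + 771.54 = 3958.29
ΣP(1997)Q(1997) = 4.61×116 + 14.75×103 + 1.65×323 + 4.70×135 + 8.82×77 = 534.76 + 1519.25 + 532.95 + 634.5 + 679.14 = 3900.6
L = 3958.29 / 3900.6 × 100 = 101.4790
Paasche component (current-period weights):
ΣP(1998)Q(1998) = 4.01×91 + 14.90×124 + 1.38×343 + 5.49×120 + 10.02×65 = 364.91 + 1847.6 + 473.34 + 658.8 + 651.3 = 3995.95
ΣP(1997)Q(1998) = 4.61×91 + 14.75×124 + 1.65×343 + 4.70×120 + 8.82×65 = 419.51 + 1829 + 565.95 + 564 + 573.3 = 3951.76
P = 3995.95 / 3951.76 × 100 = 101.1182
Fisher = √(L × P) = √(101.4790 × 101.1182) = 101.2985

101.30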